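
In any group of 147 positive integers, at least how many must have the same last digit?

15

There are 10 possible last digits, which serve as the pigeonholes.
If each of the 10 possible last digits held at most 14, the total would be at most 10 × 14 = 140 < 147, a contradiction.
So at least one holds ⌈147/10⌉ = 15.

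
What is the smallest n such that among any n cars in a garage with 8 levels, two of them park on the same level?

9

There are 8 levels acting as pigeonholes.
With 8 cars we could place one in each, avoiding any repeat.
One more forces some class to hold 2, so 8 + 1 = 9.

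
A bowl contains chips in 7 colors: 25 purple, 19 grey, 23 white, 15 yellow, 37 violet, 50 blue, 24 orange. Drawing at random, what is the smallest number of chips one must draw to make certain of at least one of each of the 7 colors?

179

The hardest color to obtain is yellow: we could draw every other chip first — 193 − 15 = 178 chips — without a single yellow one.
The next draw must be yellow, so 178 + 1 = 179.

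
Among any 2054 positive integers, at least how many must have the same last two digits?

21

There are 100 possible two-digit endings, which serve as the pigeonholes.
If each of the 100 possible two-digit endings held at most 20, the total would be at most 100 × 20 = 2000 < 2054, a contradiction.
So at least one holds ⌈2054/100⌉ = 21.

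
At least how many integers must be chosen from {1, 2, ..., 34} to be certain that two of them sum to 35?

18

Partition {1, …, 34} into 17 pairs: {1,34}, {2,33}, …, {17,18}.
Choosing 17 integers — say the integers 1 through 17 — takes one from each pair and avoids the property.
Choosing 18 forces two into the same pair by pigeonhole, and those sum to 35. So 18.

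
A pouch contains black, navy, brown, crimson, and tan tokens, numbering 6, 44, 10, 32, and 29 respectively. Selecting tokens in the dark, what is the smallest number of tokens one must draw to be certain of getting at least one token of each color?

The hardest color to obtain is black: we could draw every other token first — 121 − 6 = 115 tokens — without a single black one.
The next draw must be black, so 115 + 1 = 116.

116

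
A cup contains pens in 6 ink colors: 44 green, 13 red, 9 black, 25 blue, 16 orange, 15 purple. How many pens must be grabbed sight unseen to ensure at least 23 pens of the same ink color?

In the worst case we take at most 22 of each ink color, but all 13 red, all 9 black, all 16 orange, and all 15 purple (fewer than 22), giving 22 + 13 + 9 + 22 + 16 + 15 = 97.
One more pen then forces some ink color to 23, so 97 + 1 = 98.

98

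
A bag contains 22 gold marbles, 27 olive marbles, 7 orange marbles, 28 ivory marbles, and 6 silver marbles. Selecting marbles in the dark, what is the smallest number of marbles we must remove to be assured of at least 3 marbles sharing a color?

11

The worst case takes 2 marbles of each color without reaching 3 of any: 5 × 2 = 10.
The next marble must bring some color to 3, so 10 + 1 = 11.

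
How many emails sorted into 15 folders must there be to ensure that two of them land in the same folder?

There are 15 folders acting as pigeonholes.
With 15 emails we could place one in each, avoiding any repeat.
One more forces some class to hold 2, so 15 + 1 = 16.

16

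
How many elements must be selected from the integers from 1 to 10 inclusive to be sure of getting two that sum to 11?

Partition {1, …, 10} into 5 pairs: {1,10}, {2,9}, …, {5,6}.
Choosing 5 integers — say the integers 1 through 5 — takes one from each pair and avoids the property.
Choosing 6 forces two into the same pair by pigeonhole, and those sum to 11. So 6.

6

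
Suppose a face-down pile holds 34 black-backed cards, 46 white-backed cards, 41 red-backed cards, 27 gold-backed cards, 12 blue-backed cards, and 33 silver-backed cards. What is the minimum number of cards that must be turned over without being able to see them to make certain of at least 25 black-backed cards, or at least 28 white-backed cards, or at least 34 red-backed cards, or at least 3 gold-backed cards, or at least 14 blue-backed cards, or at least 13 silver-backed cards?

111

The worst case stops just short of every target: 24 black-backed, 27 white-backed, 33 red-backed, 2 gold-backed, all 12 blue-backed, 12 silver-backed — 24 + 27 + 33 + 2 + 12 + 12 = 110 cards.
One more card must push some back color to its target, so 110 + 1 = 111.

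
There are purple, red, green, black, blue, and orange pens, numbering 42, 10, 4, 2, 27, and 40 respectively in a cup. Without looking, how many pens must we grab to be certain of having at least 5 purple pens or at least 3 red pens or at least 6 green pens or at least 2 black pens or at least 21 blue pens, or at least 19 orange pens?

Each of the 6 ink colors has its own threshold; avoid all of them simultaneously.
The worst case stops just short of every target: 4 purple, 2 red, all 4 green, 1 black, 20 blue, 18 orange — 4 + 2 + 4 + 1 + 20 + 18 = 49 pens.
One more pen must push some ink color to its target, so 49 + 1 = 50.

50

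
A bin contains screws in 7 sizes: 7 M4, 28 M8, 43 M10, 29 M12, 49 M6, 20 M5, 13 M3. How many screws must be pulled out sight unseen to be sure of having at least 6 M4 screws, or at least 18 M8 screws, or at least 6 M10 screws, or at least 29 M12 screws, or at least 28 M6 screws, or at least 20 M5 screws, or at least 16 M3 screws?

115

The worst case stops just short of every target: 5 M4, 17 M8, 5 M10, 28 M12, 27 M6, 19 M5, all 13 M3 — 5 + 17 + 5 + 28 + 27 + 19 + 13 = 114 screws.
One more screw must push some size to its target, so 114 + 1 = 115.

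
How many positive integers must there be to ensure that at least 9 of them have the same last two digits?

801

There are 100 possible two-digit endings acting as pigeonholes.
With 100 × 8 = 800 positive integers we could place exactly 8 in each, with no class reaching 9.
One more forces some class to hold 9, so 800 + 1 = 801.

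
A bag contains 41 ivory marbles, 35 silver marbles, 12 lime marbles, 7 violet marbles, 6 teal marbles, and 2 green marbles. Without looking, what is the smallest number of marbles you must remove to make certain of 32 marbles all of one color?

In the worst case we take at most 31 of each color, but all 12 lime, all 7 violet, all 6 teal, and all 2 green (fewer than 31), giving 31 + 31 + 12 + 7 + 6 + 2 = 89.
One more marble then forces some color to 32, so 89 + 1 = 90.

90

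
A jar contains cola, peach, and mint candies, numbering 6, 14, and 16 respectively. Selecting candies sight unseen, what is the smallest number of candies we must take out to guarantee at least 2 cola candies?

The worst case draws every non-cola candy first: 14 + 16 = 30.
The next 2 draws are then forced to be cola, giving 30 + 2 = 32.

32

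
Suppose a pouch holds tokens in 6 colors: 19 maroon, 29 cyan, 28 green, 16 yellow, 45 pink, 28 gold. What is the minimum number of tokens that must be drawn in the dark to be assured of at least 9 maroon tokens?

155

The worst case draws every non-maroon token first: 29 + 28 + 16 + 45 + 28 = 146.
The next 9 draws are then forced to be maroon, giving 146 + 9 = 155.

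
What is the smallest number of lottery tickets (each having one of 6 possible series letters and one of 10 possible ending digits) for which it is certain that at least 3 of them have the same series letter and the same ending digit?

There are 6 × 10 = 60 (series letter, ending digit) combinations acting as pigeonholes.
With 60 × 2 = 120 lottery tickets we could place exactly 2 in each, with no (series letter, ending digit) pair reaching 3.
One more forces some (series letter, ending digit) pair to hold 3, so 120 + 1 = 121.

121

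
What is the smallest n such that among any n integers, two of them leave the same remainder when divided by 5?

There are 5 residue classes modulo 5 acting as pigeonholes.
With 5 integers we could place one in each, avoiding any repeat.
One more forces some class to hold 2, so 5 + 1 = 6.

6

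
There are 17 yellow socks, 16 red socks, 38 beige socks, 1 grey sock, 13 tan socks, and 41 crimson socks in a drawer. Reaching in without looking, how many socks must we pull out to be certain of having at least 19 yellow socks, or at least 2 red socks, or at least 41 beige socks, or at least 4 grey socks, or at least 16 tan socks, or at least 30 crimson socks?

Each of the 6 colors has its own threshold; avoid all of them simultaneously.
The worst case stops just short of every target: all 17 yellow, 1 red, all 38 beige, all 1 grey, all 13 tan, 29 crimson — 17 + 1 + 38 + 1 + 13 + 29 = 99 socks.
One more sock must push some color to its target, so 99 + 1 = 100.

100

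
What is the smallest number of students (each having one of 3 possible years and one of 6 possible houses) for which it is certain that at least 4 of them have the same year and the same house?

There are 3 × 6 = 18 (year, house) combinations acting as pigeonholes.
With 18 × 3 = 54 students we could place exactly 3 in each, with no (year, house) pair reaching 4.
One more forces some (year, house) pair to hold 4, so 54 + 1 = 55.

55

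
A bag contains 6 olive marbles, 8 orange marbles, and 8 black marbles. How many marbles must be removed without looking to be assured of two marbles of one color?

4

The worst case takes 1 marble of each color without reaching 2 of any: 3 × 1 = 3.
The next marble must bring some color to 2, so 3 + 1 = 4.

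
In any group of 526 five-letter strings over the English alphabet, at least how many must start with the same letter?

The 526 five-letter strings over the English alphabet fall into 26 possible first letters.
If each of the 26 possible first letters held at most 20, the total would be at most 26 × 20 = 520 < 526, a contradiction.
So at least one holds ⌈526/26⌉ = 21.

21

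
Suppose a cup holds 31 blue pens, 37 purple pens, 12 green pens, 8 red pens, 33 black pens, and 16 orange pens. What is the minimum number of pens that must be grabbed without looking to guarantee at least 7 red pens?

136

The worst case draws every non-red pen first: 31 + 37 + 12 + 33 + 16 = 129.
The next 7 draws are then forced to be red, giving 129 + 7 = 136.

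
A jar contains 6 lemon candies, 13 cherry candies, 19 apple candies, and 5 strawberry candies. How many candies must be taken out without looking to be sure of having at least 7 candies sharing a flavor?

24

In the worst case we take at most 6 of each flavor, but all 5 strawberry (fewer than 6), giving 6 + 6 + 6 + 5 = 23.
One more candy then forces some flavor to 7, so 23 + 1 = 24.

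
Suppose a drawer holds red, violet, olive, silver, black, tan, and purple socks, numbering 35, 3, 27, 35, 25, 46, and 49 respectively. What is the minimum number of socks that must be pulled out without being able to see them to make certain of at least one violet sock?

218

To avoid violet socks as long as possible, exhaust the other 6 colors first.
The worst case draws every non-violet sock first: 35 + 27 + 35 + 25 + 46 + 49 = 217.
The next draw is then forced to be violet, giving 217 + 1 = 218.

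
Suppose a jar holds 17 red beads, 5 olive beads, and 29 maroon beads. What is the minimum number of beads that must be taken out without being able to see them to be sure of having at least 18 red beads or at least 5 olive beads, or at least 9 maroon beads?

The worst case stops just short of every target: 17 red, 4 olive, 8 maroon — 17 + 4 + 8 = 29 beads.
One more bead must push some color to its target, so 29 + 1 = 30.

30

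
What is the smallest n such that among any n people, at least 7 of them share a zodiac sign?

There are 12 zodiac signs acting as pigeonholes.
With 12 × 6 = 72 people we could place exactly 6 in each, with no class reaching 7.
One more forces some class to hold 7, so 72 + 1 = 73.

73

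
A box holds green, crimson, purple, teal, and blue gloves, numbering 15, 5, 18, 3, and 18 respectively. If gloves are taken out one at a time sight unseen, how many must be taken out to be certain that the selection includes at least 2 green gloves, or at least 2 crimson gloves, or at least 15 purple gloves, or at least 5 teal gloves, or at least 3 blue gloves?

22

The worst case stops just short of every target: 1 green, 1 crimson, 14 purple, all 3 teal, 2 blue — 1 + 1 + 14 + 3 + 2 = 21 gloves.
One more glove must push some color to its target, so 21 + 1 = 22.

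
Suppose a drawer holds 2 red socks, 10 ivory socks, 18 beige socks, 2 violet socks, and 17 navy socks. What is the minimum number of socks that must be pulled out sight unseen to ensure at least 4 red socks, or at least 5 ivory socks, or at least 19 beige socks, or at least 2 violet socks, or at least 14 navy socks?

The worst case stops just short of every target: all 2 red, 4 ivory, 18 beige, 1 violet, 13 navy — 2 + 4 + 18 + 1 + 13 = 38 socks.
One more sock must push some color to its target, so 38 + 1 = 39.

39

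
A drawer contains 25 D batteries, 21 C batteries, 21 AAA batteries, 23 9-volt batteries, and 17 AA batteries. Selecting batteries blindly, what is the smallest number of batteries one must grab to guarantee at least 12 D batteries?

94

To avoid D batteries as long as possible, exhaust the other 4 types first.
The worst case draws every non-D battery first: 21 + 21 + 23 + 17 = 82.
The next 12 draws are then forced to be D, giving 82 + 12 = 94.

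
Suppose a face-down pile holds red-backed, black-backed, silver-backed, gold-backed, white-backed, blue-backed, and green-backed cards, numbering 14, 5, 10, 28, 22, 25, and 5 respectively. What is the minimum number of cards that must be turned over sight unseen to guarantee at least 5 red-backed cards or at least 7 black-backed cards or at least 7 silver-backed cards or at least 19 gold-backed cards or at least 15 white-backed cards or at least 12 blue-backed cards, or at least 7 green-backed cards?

64

The worst case stops just short of every target: 4 red-backed, all 5 black-backed, 6 silver-backed, 18 gold-backed, 14 white-backed, 11 blue-backed, all 5 green-backed — 4 + 5 + 6 + 18 + 14 + 11 + 5 = 63 cards.
One more card must push some back color to its target, so 63 + 1 = 64.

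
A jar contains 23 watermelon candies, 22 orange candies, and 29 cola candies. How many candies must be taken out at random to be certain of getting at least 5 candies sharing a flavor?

The worst case takes 4 candies of each flavor without reaching 5 of any: 3 × 4 = 12.
The next candy must bring some flavor to 5, so 12 + 1 = 13.

13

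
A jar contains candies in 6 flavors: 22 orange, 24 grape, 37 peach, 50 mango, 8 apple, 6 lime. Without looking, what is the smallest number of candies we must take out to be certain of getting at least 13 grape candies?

136

To avoid grape candies as long as possible, exhaust the other 5 flavors first.
The worst case draws every non-grape candy first: 22 + 37 + 50 + 8 + 6 = 123.
The next 13 draws are then forced to be grape, giving 123 + 13 = 136.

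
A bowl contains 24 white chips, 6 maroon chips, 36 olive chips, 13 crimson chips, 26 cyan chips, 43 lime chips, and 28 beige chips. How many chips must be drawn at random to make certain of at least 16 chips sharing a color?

In the worst case we take at most 15 of each color, but all 6 maroon and all 13 crimson (fewer than 15), giving 15 + 6 + 15 + 13 + 15 + 15 + 15 = 94.
One more chip then forces some color to 16, so 94 + 1 = 95.

95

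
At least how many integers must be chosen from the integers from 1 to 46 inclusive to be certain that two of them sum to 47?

24

Partition {1, …, 46} into 23 pairs: {1,46}, {2,45}, …, {23,24}.
Choosing 23 integers — say the integers 1 through 23 — takes one from each pair and avoids the property.
Choosing 24 forces two into the same pair by pigeonhole, and those sum to 47. So 24.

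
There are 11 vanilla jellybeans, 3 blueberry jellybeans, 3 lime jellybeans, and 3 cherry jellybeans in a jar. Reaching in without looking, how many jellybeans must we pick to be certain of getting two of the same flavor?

5

Treat the 4 flavors as pigeonholes.
The worst case takes 1 jellybean of each flavor without reaching 2 of any: 4 × 1 = 4.
The next jellybean must bring some flavor to 2, so 4 + 1 = 5.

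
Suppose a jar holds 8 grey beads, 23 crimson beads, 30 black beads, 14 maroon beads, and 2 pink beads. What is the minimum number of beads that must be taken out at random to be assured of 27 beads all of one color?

In the worst case we take at most 26 of each color, but all 8 grey, all 23 crimson, all 14 maroon, and all 2 pink (fewer than 26), giving 8 + 23 + 26 + 14 + 2 = 73.
One more bead then forces some color to 27, so 73 + 1 = 74.

74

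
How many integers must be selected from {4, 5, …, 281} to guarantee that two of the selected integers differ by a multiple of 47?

48

Use the pigeonhole principle on residue classes: group the integers by remainder mod 47; there are 47 residue classes, each nonempty in this range.
Choosing one from each class (47 integers) avoids any shared remainder.
One more choice must repeat a class, so two differ by a multiple of 47. Hence 47 + 1 = 48.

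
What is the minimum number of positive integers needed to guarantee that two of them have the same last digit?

There are 10 possible last digits acting as pigeonholes.
With 10 positive integers we could place one in each, avoiding any repeat.
One more forces some class to hold 2, so 10 + 1 = 11.

11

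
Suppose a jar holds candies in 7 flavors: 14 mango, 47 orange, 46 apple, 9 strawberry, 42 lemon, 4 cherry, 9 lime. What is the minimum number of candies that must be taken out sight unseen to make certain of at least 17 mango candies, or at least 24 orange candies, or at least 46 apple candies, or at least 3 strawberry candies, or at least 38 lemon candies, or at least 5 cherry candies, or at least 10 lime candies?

Each of the 7 flavors has its own threshold; avoid all of them simultaneously.
The worst case stops just short of every target: all 14 mango, 23 orange, 45 apple, 2 strawberry, 37 lemon, 4 cherry, 9 lime — 14 + 23 + 45 + 2 + 37 + 4 + 9 = 134 candies.
One more candy must push some flavor to its target, so 134 + 1 = 135.

135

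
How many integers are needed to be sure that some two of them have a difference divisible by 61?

Use the pigeonhole principle on residue classes: two integers differ by a multiple of 61 exactly when they share a remainder mod 61.
There are 61 residue classes mod 61, so 61 integers can all lie in distinct classes.
One more integer must repeat a residue, giving a difference divisible by 61. So n = 61 + 1 = 62.

62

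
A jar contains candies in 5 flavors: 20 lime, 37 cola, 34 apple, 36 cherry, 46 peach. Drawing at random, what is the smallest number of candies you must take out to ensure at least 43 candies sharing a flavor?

170

In the worst case we take at most 42 of each flavor, but all 20 lime, all 37 cola, all 34 apple, and all 36 cherry (fewer than 42), giving 20 + 37 + 34 + 36 + 42 = 169.
One more candy then forces some flavor to 43, so 169 + 1 = 170.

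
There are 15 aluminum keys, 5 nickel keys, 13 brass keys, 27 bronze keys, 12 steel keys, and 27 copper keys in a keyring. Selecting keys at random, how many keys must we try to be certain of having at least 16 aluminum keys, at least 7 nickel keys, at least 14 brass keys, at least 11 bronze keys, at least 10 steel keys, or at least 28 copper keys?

The worst case stops just short of every target: 15 aluminum, all 5 nickel, 13 brass, 10 bronze, 9 steel, 27 copper — 15 + 5 + 13 + 10 + 9 + 27 = 79 keys.
One more key must push some type to its target, so 79 + 1 = 80.

80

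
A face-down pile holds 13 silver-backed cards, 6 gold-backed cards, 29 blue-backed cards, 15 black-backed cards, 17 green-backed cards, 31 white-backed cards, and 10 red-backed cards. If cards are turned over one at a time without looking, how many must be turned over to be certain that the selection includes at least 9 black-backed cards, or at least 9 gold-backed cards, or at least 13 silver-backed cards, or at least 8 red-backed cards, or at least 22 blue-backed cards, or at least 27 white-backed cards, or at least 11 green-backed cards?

91

The worst case stops just short of every target: 12 silver-backed, all 6 gold-backed, 21 blue-backed, 8 black-backed, 10 green-backed, 26 white-backed, 7 red-backed — 12 + 6 + 21 + 8 + 10 + 26 + 7 = 90 cards.
One more card must push some back color to its target, so 90 + 1 = 91.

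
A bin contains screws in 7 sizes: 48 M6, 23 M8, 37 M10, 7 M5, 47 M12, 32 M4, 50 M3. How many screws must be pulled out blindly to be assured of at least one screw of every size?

The hardest size to obtain is M5: we could draw every other screw first — 244 − 7 = 237 screws — without a single M5 one.
The next draw must be M5, so 237 + 1 = 238.

238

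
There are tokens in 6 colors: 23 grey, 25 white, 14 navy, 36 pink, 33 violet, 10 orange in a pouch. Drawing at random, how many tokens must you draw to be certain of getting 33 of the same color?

In the worst case we take at most 32 of each color, but all 23 grey, all 25 white, all 14 navy, and all 10 orange (fewer than 32), giving 23 + 25 + 14 + 32 + 32 + 10 = 136.
One more token then forces some color to 33, so 136 + 1 = 137.

137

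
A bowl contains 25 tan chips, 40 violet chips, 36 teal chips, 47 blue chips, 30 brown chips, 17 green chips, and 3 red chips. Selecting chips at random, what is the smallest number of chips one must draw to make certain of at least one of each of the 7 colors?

The hardest color to obtain is red: we could draw every other chip first — 198 − 3 = 195 chips — without a single red one.
The next draw must be red, so 195 + 1 = 196.

196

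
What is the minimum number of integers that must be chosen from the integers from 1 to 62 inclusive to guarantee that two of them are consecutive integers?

32

Partition {1, …, 62} into 31 pairs: {1,2}, {3,4}, …, {61,62}.
Choosing 31 integers — say the 31 even numbers 2, 4, …, 62 — takes one from each pair and avoids the property.
Choosing 32 forces two into the same pair by pigeonhole, and those are consecutive. So 32.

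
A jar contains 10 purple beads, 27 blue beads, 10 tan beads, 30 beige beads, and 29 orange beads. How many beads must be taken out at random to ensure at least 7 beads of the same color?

The worst case takes 6 beads of each color without reaching 7 of any: 5 × 6 = 30.
The next bead must bring some color to 7, so 30 + 1 = 31.

31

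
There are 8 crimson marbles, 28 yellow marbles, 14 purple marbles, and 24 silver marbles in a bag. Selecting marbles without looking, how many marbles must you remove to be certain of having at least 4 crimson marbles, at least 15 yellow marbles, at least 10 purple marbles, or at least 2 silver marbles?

28

The worst case stops just short of every target: 3 crimson, 14 yellow, 9 purple, 1 silver — 3 + 14 + 9 + 1 = 27 marbles.
One more marble must push some color to its target, so 27 + 1 = 28.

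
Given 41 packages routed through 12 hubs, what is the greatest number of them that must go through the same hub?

If each of the 12 hubs held at most 3, the total would be at most 12 × 3 = 36 < 41, a contradiction.
So at least one holds ⌈41/12⌉ = 4.

4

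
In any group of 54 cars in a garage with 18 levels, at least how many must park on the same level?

The 54 cars fall into 18 levels.
If each of the 18 levels held at most 2, the total would be at most 18 × 2 = 36 < 54, a contradiction.
So at least one holds ⌈54/18⌉ = 3.

3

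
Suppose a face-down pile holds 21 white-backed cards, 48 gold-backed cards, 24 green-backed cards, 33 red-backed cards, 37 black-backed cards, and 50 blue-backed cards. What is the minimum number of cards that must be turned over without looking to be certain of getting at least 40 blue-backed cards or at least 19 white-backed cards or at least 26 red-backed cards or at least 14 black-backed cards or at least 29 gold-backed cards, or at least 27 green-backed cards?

The worst case stops just short of every target: 18 white-backed, 28 gold-backed, all 24 green-backed, 25 red-backed, 13 black-backed, 39 blue-backed — 18 + 28 + 24 + 25 + 13 + 39 = 147 cards.
One more card must push some back color to its target, so 147 + 1 = 148.

148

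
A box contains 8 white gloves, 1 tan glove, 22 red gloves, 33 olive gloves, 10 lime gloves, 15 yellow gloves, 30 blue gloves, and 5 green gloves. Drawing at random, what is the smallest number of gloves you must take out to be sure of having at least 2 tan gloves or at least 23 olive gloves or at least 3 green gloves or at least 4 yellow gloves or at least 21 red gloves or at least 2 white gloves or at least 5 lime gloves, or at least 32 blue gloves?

84

The worst case stops just short of every target: 1 white, 1 tan, 20 red, 22 olive, 4 lime, 3 yellow, all 30 blue, 2 green — 1 + 1 + 20 + 22 + 4 + 3 + 30 + 2 = 83 gloves.
One more glove must push some color to its target, so 83 + 1 = 84.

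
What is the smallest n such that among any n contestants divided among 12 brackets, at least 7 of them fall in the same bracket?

73

There are 12 brackets acting as pigeonholes.
With 12 × 6 = 72 contestants we could place exactly 6 in each, with no class reaching 7.
One more forces some class to hold 7, so 72 + 1 = 73.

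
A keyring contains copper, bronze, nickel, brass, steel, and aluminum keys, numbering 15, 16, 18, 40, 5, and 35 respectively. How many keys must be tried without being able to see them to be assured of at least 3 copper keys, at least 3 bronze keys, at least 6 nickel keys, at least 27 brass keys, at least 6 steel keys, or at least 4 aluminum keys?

Each of the 6 types has its own threshold; avoid all of them simultaneously.
The worst case stops just short of every target: 2 copper, 2 bronze, 5 nickel, 26 brass, 5 steel, 3 aluminum — 2 + 2 + 5 + 26 + 5 + 3 = 43 keys.
One more key must push some type to its target, so 43 + 1 = 44.

44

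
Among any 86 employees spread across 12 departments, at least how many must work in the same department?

If each of the 12 departments held at most 7, the total would be at most 12 × 7 = 84 < 86, a contradiction.
So at least one holds ⌈86/12⌉ = 8.

8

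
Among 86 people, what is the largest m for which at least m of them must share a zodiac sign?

8

The 86 people fall into 12 zodiac signs.
If each of the 12 zodiac signs held at most 7, the total would be at most 12 × 7 = 84 < 86, a contradiction.
So at least one holds ⌈86/12⌉ = 8.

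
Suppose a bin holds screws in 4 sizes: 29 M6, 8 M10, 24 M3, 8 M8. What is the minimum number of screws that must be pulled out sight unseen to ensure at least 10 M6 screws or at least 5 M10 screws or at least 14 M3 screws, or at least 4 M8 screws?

Each of the 4 sizes has its own threshold; avoid all of them simultaneously.
The worst case stops just short of every target: 9 M6, 4 M10, 13 M3, 3 M8 — 9 + 4 + 13 + 3 = 29 screws.
One more screw must push some size to its target, so 29 + 1 = 30.

30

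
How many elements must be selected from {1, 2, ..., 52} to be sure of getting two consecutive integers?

27

Partition {1, …, 52} into 26 pairs: {1,2}, {3,4}, …, {51,52}.
Choosing 26 integers — say the 26 even numbers 2, 4, …, 52 — takes one from each pair and avoids the property.
Choosing 27 forces two into the same pair by pigeonhole, and those are consecutive. So 27.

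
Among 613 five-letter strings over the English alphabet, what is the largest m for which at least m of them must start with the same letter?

24

If each of the 26 possible first letters held at most 23, the total would be at most 26 × 23 = 598 < 613, a contradiction.
So at least one holds ⌈613/26⌉ = 24.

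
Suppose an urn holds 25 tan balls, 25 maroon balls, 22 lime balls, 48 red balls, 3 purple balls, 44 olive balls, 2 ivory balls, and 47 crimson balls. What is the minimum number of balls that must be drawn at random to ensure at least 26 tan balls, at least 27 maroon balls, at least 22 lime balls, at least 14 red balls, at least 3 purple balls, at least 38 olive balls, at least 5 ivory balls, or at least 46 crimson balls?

171

The worst case stops just short of every target: 25 tan, all 25 maroon, 21 lime, 13 red, 2 purple, 37 olive, all 2 ivory, 45 crimson — 25 + 25 + 21 + 13 + 2 + 37 + 2 + 45 = 170 balls.
One more ball must push some color to its target, so 170 + 1 = 171.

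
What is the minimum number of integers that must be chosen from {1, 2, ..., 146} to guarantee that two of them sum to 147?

Partition {1, …, 146} into 73 pairs: {1,146}, {2,145}, …, {73,74}.
Choosing 73 integers — say the integers 1 through 73 — takes one from each pair and avoids the property.
Choosing 74 forces two into the same pair by pigeonhole, and those sum to 147. So 74.

74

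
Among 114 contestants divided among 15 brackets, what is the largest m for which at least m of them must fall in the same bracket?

8

The 114 contestants fall into 15 brackets.
If each of the 15 brackets held at most 7, the total would be at most 15 × 7 = 105 < 114, a contradiction.
So at least one holds ⌈114/15⌉ = 8.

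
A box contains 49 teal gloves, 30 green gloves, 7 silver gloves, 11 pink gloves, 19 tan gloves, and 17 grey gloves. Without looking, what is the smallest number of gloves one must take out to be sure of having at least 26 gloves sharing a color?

In the worst case we take at most 25 of each color, but all 7 silver, all 11 pink, all 19 tan, and all 17 grey (fewer than 25), giving 25 + 25 + 7 + 11 + 19 + 17 = 104.
One more glove then forces some color to 26, so 104 + 1 = 105.

105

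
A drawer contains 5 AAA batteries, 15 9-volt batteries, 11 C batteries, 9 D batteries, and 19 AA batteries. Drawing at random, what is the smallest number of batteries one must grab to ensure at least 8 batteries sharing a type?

In the worst case we take at most 7 of each type, but all 5 AAA (fewer than 7), giving 5 + 7 + 7 + 7 + 7 = 33.
One more battery then forces some type to 8, so 33 + 1 = 34.

34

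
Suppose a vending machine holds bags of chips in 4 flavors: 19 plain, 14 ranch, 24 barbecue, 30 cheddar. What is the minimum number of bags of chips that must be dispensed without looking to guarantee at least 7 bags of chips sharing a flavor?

Treat the 4 flavors as pigeonholes.
The worst case takes 6 bags of chips of each flavor without reaching 7 of any: 4 × 6 = 24.
The next bag of chips must bring some flavor to 7, so 24 + 1 = 25.

25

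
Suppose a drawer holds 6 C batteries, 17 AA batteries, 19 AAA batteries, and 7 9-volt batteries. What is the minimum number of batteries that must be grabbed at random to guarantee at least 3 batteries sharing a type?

9

The worst case takes 2 batteries of each type without reaching 3 of any: 4 × 2 = 8.
The next battery must bring some type to 3, so 8 + 1 = 9.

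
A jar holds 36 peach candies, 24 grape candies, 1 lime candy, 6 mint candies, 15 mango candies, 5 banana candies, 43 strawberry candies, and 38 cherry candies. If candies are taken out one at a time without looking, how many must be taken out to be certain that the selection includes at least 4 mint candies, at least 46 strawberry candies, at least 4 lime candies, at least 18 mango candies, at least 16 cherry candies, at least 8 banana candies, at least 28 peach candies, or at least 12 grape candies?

Each of the 8 flavors has its own threshold; avoid all of them simultaneously.
The worst case stops just short of every target: 27 peach, 11 grape, all 1 lime, 3 mint, all 15 mango, all 5 banana, all 43 strawberry, 15 cherry — 27 + 11 + 1 + 3 + 15 + 5 + 43 + 15 = 120 candies.
One more candy must push some flavor to its target, so 120 + 1 = 121.

121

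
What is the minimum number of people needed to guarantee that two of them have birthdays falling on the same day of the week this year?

8

There are 7 days of the week acting as pigeonholes.
With 7 people we could place one in each, avoiding any repeat.
One more forces some class to hold 2, so 7 + 1 = 8.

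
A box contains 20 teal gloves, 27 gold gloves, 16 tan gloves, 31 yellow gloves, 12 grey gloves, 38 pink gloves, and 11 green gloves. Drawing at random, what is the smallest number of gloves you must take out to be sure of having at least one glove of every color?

The hardest color to obtain is green: we could draw every other glove first — 155 − 11 = 144 gloves — without a single green one.
The next draw must be green, so 144 + 1 = 145.

145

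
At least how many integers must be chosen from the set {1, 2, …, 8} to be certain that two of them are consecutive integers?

5

Partition {1, …, 8} into 4 pairs: {1,2}, {3,4}, …, {7,8}.
Choosing 4 integers — say the 4 even numbers 2, 4, …, 8 — takes one from each pair and avoids the property.
Choosing 5 forces two into the same pair by pigeonhole, and those are consecutive. So 5.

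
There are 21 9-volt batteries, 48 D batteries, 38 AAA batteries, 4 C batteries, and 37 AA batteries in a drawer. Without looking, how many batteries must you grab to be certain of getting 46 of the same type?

146

Treat the 5 types as pigeonholes.
In the worst case we take at most 45 of each type, but all 21 9-volt, all 38 AAA, all 4 C, and all 37 AA (fewer than 45), giving 21 + 45 + 38 + 4 + 37 = 145.
One more battery then forces some type to 46, so 145 + 1 = 146.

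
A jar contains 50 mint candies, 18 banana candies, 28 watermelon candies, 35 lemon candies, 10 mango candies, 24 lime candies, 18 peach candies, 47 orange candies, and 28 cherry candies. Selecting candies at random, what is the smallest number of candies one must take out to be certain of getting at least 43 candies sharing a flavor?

246

In the worst case we take at most 42 of each flavor, but all 18 banana, all 28 watermelon, all 35 lemon, all 10 mango, all 24 lime, all 18 peach, and all 28 cherry (fewer than 42), giving 42 + 18 + 28 + 35 + 10 + 24 + 18 + 42 + 28 = 245.
One more candy then forces some flavor to 43, so 245 + 1 = 246.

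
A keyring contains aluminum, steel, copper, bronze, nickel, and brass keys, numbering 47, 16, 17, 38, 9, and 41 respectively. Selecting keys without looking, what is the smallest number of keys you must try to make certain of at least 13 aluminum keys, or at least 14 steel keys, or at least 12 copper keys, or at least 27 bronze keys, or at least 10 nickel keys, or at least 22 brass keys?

93

The worst case stops just short of every target: 12 aluminum, 13 steel, 11 copper, 26 bronze, 9 nickel, 21 brass — 12 + 13 + 11 + 26 + 9 + 21 = 92 keys.
One more key must push some type to its target, so 92 + 1 = 93.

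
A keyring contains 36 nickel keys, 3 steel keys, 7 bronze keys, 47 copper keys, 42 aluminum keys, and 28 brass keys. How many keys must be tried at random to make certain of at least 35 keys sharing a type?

141

In the worst case we take at most 34 of each type, but all 3 steel, all 7 bronze, and all 28 brass (fewer than 34), giving 34 + 3 + 7 + 34 + 34 + 28 = 140.
One more key then forces some type to 35, so 140 + 1 = 141.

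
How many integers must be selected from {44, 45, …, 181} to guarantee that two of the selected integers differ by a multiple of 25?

Group the integers by remainder mod 25; there are 25 residue classes, each nonempty in this range.
Choosing one from each class (25 integers) avoids any shared remainder.
One more choice must repeat a class, so two differ by a multiple of 25. Hence 25 + 1 = 26.

26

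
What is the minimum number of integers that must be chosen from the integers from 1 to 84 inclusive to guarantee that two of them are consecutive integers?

Partition {1, …, 84} into 42 pairs: {1,2}, {3,4}, …, {83,84}.
Choosing 42 integers — say the 42 even numbers 2, 4, …, 84 — takes one from each pair and avoids the property.
Choosing 43 forces two into the same pair by pigeonhole, and those are consecutive. So 43.

43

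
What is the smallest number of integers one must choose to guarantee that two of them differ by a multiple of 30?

Two integers differ by a multiple of 30 exactly when they share a remainder mod 30.
There are 30 residue classes mod 30, so 30 integers can all lie in distinct classes.
One more integer must repeat a residue, giving a difference divisible by 30. So n = 30 + 1 = 31.

31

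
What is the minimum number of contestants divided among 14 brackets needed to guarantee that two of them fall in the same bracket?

There are 14 brackets acting as pigeonholes.
With 14 contestants we could place one in each, avoiding any repeat.
One more forces some class to hold 2, so 14 + 1 = 15.

15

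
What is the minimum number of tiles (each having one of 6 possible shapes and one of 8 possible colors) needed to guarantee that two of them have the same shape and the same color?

49

There are 6 × 8 = 48 (shape, color) combinations acting as pigeonholes.
With 48 tiles we could place one in each, avoiding any repeat.
One more forces some (shape, color) pair to hold 2, so 48 + 1 = 49.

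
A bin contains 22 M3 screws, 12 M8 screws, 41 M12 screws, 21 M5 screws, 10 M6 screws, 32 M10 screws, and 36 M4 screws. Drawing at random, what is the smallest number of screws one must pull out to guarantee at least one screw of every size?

The hardest size to obtain is M6: we could draw every other screw first — 174 − 10 = 164 screws — without a single M6 one.
The next draw must be M6, so 164 + 1 = 165.

165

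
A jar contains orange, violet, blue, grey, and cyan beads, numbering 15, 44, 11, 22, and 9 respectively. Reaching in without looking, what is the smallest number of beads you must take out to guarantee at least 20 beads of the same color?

74

Treat the 5 colors as pigeonholes.
In the worst case we take at most 19 of each color, but all 15 orange, all 11 blue, and all 9 cyan (fewer than 19), giving 15 + 19 + 11 + 19 + 9 = 73.
One more bead then forces some color to 20, so 73 + 1 = 74.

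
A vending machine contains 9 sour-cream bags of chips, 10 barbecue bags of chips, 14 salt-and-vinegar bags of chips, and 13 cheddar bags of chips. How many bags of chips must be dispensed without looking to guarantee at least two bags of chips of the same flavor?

5

Treat the 4 flavors as pigeonholes.
The worst case takes 1 bag of chips of each flavor without reaching 2 of any: 4 × 1 = 4.
The next bag of chips must bring some flavor to 2, so 4 + 1 = 5.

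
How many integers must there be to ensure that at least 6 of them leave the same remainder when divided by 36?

There are 36 residue classes modulo 36 acting as pigeonholes.
With 36 × 5 = 180 integers we could place exactly 5 in each, with no class reaching 6.
One more forces some class to hold 6, so 180 + 1 = 181.

181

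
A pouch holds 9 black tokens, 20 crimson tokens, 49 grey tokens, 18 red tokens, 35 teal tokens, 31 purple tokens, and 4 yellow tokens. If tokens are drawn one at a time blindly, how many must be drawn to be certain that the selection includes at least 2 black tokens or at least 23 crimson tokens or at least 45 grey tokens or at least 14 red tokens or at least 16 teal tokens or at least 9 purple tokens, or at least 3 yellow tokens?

104

Each of the 7 colors has its own threshold; avoid all of them simultaneously.
The worst case stops just short of every target: 1 black, all 20 crimson, 44 grey, 13 red, 15 teal, 8 purple, 2 yellow — 1 + 20 + 44 + 13 + 15 + 8 + 2 = 103 tokens.
One more token must push some color to its target, so 103 + 1 = 104.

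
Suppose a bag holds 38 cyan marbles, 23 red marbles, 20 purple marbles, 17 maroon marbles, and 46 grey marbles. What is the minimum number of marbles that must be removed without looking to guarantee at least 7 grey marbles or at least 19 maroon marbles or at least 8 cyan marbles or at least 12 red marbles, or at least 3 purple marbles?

44

The worst case stops just short of every target: 7 cyan, 11 red, 2 purple, all 17 maroon, 6 grey — 7 + 11 + 2 + 17 + 6 = 43 marbles.
One more marble must push some color to its target, so 43 + 1 = 44.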